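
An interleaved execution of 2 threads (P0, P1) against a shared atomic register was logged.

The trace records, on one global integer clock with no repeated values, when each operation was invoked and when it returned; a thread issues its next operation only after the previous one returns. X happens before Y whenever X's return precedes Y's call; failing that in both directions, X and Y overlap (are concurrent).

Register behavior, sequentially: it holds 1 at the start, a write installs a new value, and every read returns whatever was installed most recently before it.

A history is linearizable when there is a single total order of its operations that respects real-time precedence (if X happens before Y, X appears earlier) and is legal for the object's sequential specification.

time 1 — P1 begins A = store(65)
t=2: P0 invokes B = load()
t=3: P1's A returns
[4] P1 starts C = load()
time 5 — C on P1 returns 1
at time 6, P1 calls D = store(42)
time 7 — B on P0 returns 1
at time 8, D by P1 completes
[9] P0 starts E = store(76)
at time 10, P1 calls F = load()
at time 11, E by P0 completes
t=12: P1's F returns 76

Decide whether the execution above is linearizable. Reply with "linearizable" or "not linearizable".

the violation lands at event 5, C's response at time 5: events 1..4 linearize, events 1..5 do not
exactly one order of the 2 completed ops respects real time; the atomic register replay fails
completion choices over the 1 pending operation (B) were checked; none helps
take A, C (pending dropped): step 2 already fails, because C load() → 1 cannot occur there

not linearizable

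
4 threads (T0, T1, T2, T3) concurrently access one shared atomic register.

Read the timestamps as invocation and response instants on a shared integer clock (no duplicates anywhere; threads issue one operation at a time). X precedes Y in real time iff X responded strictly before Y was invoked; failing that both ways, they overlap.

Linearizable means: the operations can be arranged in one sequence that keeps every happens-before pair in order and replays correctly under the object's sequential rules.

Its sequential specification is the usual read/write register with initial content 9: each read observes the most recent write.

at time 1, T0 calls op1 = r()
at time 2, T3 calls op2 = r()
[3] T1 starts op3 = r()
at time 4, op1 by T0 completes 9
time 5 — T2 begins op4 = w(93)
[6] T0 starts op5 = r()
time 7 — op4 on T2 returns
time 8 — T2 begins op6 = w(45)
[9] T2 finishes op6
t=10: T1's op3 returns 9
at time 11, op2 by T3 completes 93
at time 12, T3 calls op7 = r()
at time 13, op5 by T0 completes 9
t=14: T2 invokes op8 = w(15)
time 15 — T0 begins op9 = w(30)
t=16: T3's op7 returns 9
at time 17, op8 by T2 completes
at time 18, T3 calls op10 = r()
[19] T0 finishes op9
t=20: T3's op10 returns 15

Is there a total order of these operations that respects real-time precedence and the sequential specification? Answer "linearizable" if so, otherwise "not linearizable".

events 1..15 are fine; event 16 — the response of op7 at time 16 — makes the prefix non-linearizable
every one of the 110 real-time-consistent orders over 7 completed atomic register ops fails the sequential spec
include/drop combinations of the 2 pending operations (op8, op9) were all tried; none helps
one such order, op1, op2, op3, op4, op5, op6, op7 (pending dropped), breaks at step 2 where op2 r() → 93 is illegal
one such order, op1, op2, op3, op4, op6, op5, op7 (pending dropped), breaks at step 2 where op2 r() → 93 is illegal

not linearizable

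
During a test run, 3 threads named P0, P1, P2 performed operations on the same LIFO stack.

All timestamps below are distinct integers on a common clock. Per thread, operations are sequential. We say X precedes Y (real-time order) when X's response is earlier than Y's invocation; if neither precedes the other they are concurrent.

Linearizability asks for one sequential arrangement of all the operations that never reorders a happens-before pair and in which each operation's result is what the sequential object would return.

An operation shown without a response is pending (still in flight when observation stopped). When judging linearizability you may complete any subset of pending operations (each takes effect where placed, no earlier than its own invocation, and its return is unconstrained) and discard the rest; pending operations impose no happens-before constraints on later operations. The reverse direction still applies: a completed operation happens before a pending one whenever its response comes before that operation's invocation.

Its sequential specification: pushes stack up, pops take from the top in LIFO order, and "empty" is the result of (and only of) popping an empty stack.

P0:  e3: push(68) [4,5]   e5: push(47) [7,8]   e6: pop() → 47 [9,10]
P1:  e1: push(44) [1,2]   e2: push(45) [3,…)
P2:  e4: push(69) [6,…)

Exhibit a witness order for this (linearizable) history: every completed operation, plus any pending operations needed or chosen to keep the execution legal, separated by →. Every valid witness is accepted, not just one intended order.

step 1: e1 push(44) — stack <44>
step 2: e2 push(45) (pending, included) — stack <44,45>
step 3: e3 push(68) — stack <44,45,68>
step 4: e4 push(69) (pending, included) — stack <44,45,68,69>
step 5: e5 push(47) — stack <44,45,68,69,47>
step 6: e6 pop() → 47 — stack <44,45,68,69>

e1 → e2 → e3 → e4 → e5 → e6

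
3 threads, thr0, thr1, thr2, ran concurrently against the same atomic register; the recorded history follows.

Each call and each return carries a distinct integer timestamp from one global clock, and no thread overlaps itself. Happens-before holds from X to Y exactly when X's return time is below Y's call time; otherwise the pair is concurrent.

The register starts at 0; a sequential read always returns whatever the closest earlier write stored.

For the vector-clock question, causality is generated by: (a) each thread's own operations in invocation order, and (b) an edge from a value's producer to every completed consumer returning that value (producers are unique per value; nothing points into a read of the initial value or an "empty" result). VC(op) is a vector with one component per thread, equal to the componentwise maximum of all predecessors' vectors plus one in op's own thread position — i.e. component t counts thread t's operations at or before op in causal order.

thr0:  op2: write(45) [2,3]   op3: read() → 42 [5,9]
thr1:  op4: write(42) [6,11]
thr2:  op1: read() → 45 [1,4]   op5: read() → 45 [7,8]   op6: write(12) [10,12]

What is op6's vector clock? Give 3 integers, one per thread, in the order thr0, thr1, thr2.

invoked at 6, op4 has no predecessors; its own thr1 bump gives (0, 1, 0)
invoked at 2, op2 has no predecessors; its own thr0 bump gives (1, 0, 0)
op1 (invocation 1): componentwise max over VC(op2)=(1, 0, 0), +1 at thr2, giving (1, 0, 1)
op5 (invocation 7): componentwise max over VC(op1)=(1, 0, 1), VC(op2)=(1, 0, 0), +1 at thr2, giving (1, 0, 2)
op3 (invocation 5): componentwise max over VC(op2)=(1, 0, 0), VC(op4)=(0, 1, 0), +1 at thr0, giving (2, 1, 0)
op6 (invocation 10): componentwise max over VC(op5)=(1, 0, 2), +1 at thr2, giving (1, 0, 3)
target: VC(op6) = (1, 0, 3)

(1, 0, 3)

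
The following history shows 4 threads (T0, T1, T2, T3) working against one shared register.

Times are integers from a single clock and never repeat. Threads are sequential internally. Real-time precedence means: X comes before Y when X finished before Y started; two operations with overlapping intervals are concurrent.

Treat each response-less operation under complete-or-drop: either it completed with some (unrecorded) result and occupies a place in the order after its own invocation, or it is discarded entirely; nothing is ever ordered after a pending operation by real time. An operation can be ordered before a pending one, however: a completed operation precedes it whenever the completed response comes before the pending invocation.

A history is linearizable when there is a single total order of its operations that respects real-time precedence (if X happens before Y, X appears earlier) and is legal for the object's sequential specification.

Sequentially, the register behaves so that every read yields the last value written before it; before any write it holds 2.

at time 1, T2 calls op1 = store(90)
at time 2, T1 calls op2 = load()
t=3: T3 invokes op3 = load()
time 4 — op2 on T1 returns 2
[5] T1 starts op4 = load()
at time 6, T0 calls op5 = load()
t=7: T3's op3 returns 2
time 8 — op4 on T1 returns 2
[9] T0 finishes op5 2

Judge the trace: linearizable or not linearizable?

one valid linearization: op2, op3, op4, op5
after step 1 (op2 load() → 2): value 2
after step 2 (op3 load() → 2): value 2
after step 3 (op4 load() → 2): value 2
after step 4 (op5 load() → 2): value 2

linearizable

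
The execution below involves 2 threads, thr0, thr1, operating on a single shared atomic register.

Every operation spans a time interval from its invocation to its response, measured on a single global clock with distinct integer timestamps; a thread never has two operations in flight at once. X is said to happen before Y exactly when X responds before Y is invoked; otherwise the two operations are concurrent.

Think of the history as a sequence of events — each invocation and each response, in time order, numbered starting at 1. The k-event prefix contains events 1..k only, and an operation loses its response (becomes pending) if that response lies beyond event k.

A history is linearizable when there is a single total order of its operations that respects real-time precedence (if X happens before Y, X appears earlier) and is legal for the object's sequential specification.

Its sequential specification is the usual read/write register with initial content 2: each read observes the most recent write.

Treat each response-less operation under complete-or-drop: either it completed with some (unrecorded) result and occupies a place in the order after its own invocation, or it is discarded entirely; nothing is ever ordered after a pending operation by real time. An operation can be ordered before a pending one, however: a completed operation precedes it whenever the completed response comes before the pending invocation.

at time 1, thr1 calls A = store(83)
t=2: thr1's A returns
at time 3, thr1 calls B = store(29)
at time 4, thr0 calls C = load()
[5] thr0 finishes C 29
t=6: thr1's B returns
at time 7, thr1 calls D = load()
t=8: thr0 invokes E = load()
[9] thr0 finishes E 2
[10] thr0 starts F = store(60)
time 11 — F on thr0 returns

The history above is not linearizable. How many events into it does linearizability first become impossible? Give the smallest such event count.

a valid linearization of events 1..8 exists, for instance A, B, C:
step 1: A store(83) — value 83
step 2: B store(29) — value 29
step 3: C load() → 29 — value 29
adding event 9 (E responds at 9) leaves no legal real-time order
every completion of the 1 pending operation (D) was checked; none linearizes
for example A, B, C, E (pending dropped) fails at step 4: E load() → 2 is not legal there
for example A, C, B, E (pending dropped) fails at step 2: C load() → 29 is not legal there

9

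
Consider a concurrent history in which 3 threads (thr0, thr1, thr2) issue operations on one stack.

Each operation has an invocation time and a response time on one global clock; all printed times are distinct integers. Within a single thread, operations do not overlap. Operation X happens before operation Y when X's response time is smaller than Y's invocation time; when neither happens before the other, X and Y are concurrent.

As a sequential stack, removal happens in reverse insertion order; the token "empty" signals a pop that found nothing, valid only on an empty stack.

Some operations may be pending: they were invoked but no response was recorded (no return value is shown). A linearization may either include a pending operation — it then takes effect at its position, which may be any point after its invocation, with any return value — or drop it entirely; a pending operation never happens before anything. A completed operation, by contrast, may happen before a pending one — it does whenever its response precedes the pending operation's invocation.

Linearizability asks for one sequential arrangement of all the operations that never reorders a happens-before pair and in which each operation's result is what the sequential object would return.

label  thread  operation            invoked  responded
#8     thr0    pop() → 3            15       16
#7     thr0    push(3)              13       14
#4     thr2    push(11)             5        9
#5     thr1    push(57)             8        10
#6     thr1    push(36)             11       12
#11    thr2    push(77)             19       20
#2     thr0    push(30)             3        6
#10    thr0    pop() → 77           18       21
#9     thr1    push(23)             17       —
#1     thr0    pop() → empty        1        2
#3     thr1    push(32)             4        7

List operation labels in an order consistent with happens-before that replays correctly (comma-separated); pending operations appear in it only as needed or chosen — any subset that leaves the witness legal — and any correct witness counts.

#1, #2, #3, #4, #5, #6, #7, #8, #9, #11, #10

after step 1 (#1 pop() → empty): stack <>
after step 2 (#2 push(30)): stack <30>
after step 3 (#3 push(32)): stack <30,32>
after step 4 (#4 push(11)): stack <30,32,11>
after step 5 (#5 push(57)): stack <30,32,11,57>
after step 6 (#6 push(36)): stack <30,32,11,57,36>
after step 7 (#7 push(3)): stack <30,32,11,57,36,3>
after step 8 (#8 pop() → 3): stack <30,32,11,57,36>
after step 9 (#9 push(23) (pending, included)): stack <30,32,11,57,36,23>
after step 10 (#11 push(77)): stack <30,32,11,57,36,23,77>
after step 11 (#10 pop() → 77): stack <30,32,11,57,36,23>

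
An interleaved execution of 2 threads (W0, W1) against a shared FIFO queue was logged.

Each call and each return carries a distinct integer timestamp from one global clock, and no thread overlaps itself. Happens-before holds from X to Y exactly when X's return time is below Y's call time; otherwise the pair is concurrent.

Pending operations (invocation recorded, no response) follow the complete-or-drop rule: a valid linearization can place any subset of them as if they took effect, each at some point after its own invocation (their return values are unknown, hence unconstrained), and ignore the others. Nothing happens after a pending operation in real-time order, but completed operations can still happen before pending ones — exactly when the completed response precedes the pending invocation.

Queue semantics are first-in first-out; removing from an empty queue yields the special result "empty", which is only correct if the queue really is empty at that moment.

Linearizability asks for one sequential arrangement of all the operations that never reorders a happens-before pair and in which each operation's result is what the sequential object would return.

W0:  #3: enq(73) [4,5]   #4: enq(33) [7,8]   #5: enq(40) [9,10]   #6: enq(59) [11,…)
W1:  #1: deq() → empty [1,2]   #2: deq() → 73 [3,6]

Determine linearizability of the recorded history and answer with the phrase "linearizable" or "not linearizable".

one valid linearization: #1, #3, #2, #4, #5
1. #1 deq() → empty, leaving queue <>
2. #3 enq(73), leaving queue <73>
3. #2 deq() → 73, leaving queue <>
4. #4 enq(33), leaving queue <33>
5. #5 enq(40), leaving queue <33,40>

linearizable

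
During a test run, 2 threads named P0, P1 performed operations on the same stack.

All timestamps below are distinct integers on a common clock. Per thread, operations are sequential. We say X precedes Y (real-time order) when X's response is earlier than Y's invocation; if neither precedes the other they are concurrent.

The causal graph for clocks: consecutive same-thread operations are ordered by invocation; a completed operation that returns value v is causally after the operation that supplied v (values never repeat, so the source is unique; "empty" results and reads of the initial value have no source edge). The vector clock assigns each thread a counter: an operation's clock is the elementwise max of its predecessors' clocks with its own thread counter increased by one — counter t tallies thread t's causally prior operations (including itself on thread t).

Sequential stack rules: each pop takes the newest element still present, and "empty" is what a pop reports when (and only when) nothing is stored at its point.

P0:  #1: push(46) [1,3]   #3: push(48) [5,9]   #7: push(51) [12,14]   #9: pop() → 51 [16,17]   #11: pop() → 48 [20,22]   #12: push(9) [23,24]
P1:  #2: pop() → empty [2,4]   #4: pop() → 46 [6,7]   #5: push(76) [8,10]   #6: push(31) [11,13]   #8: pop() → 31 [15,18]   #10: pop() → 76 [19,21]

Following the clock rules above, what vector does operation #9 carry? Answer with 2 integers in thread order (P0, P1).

(4, 0)

VC(#2, invoked at 2): no causal predecessors; +1 on P1 → (0, 1)
VC(#1, invoked at 1): no causal predecessors; +1 on P0 → (1, 0)
from VC(#1)=(1, 0), #3 (invoked 5) maxes components and bumps P0 → (2, 0)
from VC(#1)=(1, 0), VC(#2)=(0, 1), #4 (invoked 6) maxes components and bumps P1 → (1, 2)
from VC(#3)=(2, 0), #7 (invoked 12) maxes components and bumps P0 → (3, 0)
from VC(#4)=(1, 2), #5 (invoked 8) maxes components and bumps P1 → (1, 3)
from VC(#7)=(3, 0), #9 (invoked 16) maxes components and bumps P0 → (4, 0)
from VC(#5)=(1, 3), #6 (invoked 11) maxes components and bumps P1 → (1, 4)
from VC(#3)=(2, 0), VC(#9)=(4, 0), #11 (invoked 20) maxes components and bumps P0 → (5, 0)
from VC(#6)=(1, 4), #8 (invoked 15) maxes components and bumps P1 → (1, 5)
from VC(#11)=(5, 0), #12 (invoked 23) maxes components and bumps P0 → (6, 0)
from VC(#5)=(1, 3), VC(#8)=(1, 5), #10 (invoked 19) maxes components and bumps P1 → (1, 6)
target: VC(#9) = (4, 0)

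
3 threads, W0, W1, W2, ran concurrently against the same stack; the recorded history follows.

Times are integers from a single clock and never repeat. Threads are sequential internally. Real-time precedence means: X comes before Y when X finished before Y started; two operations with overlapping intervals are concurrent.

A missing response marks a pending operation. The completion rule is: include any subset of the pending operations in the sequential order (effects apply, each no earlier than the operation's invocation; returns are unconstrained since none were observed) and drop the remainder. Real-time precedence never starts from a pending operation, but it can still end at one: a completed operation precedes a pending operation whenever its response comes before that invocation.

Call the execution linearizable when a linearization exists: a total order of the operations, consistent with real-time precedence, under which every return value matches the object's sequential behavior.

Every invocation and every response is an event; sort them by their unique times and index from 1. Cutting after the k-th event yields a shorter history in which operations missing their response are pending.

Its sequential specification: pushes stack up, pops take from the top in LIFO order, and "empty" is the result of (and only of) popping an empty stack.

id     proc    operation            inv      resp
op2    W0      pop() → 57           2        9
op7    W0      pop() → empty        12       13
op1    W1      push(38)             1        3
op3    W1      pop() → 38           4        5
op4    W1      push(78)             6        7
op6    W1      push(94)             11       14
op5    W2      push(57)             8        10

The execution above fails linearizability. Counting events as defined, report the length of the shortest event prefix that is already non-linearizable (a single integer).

events 1..12 are linearizable, e.g. via op1, op3, op4, op5, op2:
step 1: op1 push(38) — stack <38>
step 2: op3 pop() → 38 — stack <>
step 3: op4 push(78) — stack <78>
step 4: op5 push(57) — stack <78,57>
step 5: op2 pop() → 57 — stack <78>
at event 13 (op7's time-13 response) nothing linearizes any more
every completion of the 1 pending operation (op6) was checked; none linearizes
sample order op1, op2, op3, op4, op5, op7 (pending dropped) stalls at step 2 — op2 pop() → 57 has no legal effect
sample order op1, op3, op2, op4, op5, op7 (pending dropped) stalls at step 3 — op2 pop() → 57 has no legal effect

13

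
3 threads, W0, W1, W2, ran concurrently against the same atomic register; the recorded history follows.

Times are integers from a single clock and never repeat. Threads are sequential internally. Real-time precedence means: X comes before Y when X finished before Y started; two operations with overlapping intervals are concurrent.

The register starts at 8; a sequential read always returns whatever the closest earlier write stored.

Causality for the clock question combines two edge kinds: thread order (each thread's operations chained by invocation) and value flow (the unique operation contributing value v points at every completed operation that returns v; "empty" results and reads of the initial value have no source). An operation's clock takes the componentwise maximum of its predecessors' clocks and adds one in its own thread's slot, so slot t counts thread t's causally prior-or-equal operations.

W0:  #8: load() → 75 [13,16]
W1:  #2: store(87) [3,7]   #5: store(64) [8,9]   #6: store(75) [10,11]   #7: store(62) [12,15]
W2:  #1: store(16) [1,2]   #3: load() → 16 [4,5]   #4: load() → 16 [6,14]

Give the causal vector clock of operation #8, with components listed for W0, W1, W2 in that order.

#1, invoked 1, has no incoming edges; only W2's bump applies → (0, 0, 1)
#2, invoked 3, has no incoming edges; only W1's bump applies → (0, 1, 0)
invoked at 4, #3 merges VC(#1)=(0, 0, 1) and bumps W2's slot → (0, 0, 2)
invoked at 8, #5 merges VC(#2)=(0, 1, 0) and bumps W1's slot → (0, 2, 0)
invoked at 6, #4 merges VC(#1)=(0, 0, 1), VC(#3)=(0, 0, 2) and bumps W2's slot → (0, 0, 3)
invoked at 10, #6 merges VC(#5)=(0, 2, 0) and bumps W1's slot → (0, 3, 0)
invoked at 12, #7 merges VC(#6)=(0, 3, 0) and bumps W1's slot → (0, 4, 0)
invoked at 13, #8 merges VC(#6)=(0, 3, 0) and bumps W0's slot → (1, 3, 0)
target: VC(#8) = (1, 3, 0)

(1, 3, 0)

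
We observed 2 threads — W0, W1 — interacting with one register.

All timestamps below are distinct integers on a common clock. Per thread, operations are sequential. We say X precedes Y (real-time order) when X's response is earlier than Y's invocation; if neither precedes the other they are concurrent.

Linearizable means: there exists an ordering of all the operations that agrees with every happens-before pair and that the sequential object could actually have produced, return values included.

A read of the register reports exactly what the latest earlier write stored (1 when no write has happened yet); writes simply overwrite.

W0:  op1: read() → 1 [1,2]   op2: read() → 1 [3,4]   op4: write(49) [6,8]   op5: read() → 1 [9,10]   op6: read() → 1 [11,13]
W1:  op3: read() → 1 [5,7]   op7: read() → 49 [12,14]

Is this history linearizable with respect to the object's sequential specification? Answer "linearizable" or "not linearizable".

not linearizable

already the first 10 events (up to op5's response at time 10) admit no linearization; the first 9 still do
all 2 real-time-respecting orders fail — 5 completed register operations, no legal replay
one such order, op1, op2, op3, op4, op5, breaks at step 5 where op5 read() → 1 is illegal
one such order, op1, op2, op4, op3, op5, breaks at step 4 where op3 read() → 1 is illegal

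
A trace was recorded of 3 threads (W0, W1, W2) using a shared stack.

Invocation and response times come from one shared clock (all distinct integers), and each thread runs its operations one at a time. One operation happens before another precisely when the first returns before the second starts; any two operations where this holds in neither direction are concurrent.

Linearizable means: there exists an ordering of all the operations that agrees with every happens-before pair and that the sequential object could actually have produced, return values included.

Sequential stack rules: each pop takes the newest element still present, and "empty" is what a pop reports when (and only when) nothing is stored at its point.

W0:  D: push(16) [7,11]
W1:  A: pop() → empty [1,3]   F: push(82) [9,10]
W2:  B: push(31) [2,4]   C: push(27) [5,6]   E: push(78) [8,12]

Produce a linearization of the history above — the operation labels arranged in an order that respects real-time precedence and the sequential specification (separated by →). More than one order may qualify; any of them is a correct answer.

A → B → C → D → E → F

after step 1 (A pop() → empty): stack <>
after step 2 (B push(31)): stack <31>
after step 3 (C push(27)): stack <31,27>
after step 4 (D push(16)): stack <31,27,16>
after step 5 (E push(78)): stack <31,27,16,78>
after step 6 (F push(82)): stack <31,27,16,78,82>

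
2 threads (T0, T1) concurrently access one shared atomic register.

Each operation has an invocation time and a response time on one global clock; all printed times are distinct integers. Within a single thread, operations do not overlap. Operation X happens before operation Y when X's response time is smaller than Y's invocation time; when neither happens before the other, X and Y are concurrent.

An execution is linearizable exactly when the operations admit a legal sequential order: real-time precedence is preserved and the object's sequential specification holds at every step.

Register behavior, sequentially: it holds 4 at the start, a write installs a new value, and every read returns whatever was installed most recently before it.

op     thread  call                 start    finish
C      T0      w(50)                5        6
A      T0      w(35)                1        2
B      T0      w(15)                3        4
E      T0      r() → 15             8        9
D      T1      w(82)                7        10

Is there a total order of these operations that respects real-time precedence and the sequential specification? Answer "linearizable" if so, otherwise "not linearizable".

not linearizable

cut after 8 events: linearizable; cut after 9 events (E responds, time 9): not linearizable
the sole real-time-consistent order of 4 completed operations fails the atomic register replay
no completion choice of the 1 pending operation (D) rescues it — every subset was tried
take A, B, C, E (pending dropped): step 4 already fails, because E r() → 15 cannot occur there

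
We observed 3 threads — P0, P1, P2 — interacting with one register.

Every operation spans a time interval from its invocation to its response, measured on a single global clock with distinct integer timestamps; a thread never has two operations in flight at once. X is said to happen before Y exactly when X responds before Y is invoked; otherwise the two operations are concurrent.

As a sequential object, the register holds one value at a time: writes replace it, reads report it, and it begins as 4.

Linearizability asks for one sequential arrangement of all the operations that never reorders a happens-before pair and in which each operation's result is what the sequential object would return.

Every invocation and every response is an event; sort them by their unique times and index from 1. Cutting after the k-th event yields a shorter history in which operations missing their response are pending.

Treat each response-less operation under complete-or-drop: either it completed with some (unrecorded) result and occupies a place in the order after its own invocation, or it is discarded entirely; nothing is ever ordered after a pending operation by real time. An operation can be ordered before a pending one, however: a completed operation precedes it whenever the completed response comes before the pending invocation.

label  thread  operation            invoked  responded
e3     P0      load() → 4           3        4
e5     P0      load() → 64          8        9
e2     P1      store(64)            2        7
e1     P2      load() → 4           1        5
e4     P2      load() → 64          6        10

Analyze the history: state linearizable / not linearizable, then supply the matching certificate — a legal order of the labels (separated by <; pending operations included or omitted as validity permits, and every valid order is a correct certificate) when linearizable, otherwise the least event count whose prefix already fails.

after step 1 (e1 load() → 4): value 4
after step 2 (e3 load() → 4): value 4
after step 3 (e2 store(64)): value 64
after step 4 (e4 load() → 64): value 64
after step 5 (e5 load() → 64): value 64

linearizable — witness: e1 < e3 < e2 < e4 < e5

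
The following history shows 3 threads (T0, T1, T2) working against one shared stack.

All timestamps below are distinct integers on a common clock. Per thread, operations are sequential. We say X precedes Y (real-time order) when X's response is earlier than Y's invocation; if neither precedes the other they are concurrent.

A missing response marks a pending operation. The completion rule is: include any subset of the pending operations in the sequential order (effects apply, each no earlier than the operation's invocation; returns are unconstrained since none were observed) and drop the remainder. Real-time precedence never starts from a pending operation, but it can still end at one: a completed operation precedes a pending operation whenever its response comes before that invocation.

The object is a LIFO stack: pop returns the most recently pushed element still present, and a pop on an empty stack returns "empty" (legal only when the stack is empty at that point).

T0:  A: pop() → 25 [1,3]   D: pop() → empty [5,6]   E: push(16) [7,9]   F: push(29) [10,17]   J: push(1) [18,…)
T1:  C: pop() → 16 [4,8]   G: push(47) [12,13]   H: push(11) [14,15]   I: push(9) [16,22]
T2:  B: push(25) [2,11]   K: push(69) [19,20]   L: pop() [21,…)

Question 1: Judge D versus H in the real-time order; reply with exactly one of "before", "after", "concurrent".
Answer: before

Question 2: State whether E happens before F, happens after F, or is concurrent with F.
Answer: before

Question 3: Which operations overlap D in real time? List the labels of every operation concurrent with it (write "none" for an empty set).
Answer: B, C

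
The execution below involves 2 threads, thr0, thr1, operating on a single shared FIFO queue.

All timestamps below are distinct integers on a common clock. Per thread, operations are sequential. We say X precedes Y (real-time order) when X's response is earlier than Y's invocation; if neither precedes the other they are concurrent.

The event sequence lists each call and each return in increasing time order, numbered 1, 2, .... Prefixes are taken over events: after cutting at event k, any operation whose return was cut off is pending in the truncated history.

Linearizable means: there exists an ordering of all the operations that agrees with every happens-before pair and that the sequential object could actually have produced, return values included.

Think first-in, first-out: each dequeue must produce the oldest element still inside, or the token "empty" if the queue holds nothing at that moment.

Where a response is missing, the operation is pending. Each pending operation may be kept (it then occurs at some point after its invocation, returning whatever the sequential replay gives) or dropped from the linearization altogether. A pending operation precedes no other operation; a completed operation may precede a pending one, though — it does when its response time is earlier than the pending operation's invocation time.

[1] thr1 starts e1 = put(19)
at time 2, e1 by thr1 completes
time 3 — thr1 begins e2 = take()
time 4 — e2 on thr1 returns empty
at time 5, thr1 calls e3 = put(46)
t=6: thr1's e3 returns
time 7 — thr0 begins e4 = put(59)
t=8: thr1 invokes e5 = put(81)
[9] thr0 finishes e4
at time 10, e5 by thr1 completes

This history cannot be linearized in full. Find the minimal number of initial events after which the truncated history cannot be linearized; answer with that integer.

4

one valid order for events 1..3 is e1:
after step 1 (e1 put(19)): queue <19>
include event 4 — e2 responding at 4 — and every candidate order breaks
one such order, e1, e2, breaks at step 2 where e2 take() → empty is illegal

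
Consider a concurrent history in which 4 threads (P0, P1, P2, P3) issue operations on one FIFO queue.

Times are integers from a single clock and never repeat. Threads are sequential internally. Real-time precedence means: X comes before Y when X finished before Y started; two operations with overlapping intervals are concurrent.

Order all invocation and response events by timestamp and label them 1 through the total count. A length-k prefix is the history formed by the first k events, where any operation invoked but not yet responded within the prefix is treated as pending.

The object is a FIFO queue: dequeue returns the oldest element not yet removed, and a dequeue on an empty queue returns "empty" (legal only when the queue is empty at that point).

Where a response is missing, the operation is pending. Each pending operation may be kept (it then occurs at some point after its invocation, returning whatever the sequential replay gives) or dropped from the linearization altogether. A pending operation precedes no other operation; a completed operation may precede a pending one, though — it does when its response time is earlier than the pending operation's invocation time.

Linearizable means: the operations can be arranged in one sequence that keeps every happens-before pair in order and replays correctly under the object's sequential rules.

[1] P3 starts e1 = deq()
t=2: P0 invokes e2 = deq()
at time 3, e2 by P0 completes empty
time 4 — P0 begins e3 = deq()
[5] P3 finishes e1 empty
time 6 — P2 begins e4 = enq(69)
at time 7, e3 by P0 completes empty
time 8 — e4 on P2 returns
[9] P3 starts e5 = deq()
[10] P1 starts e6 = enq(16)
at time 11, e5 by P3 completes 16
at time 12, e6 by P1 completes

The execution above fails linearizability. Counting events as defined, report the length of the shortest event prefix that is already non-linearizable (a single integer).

one valid order for events 1..10 is e1, e2, e3, e4:
1. e1 deq() → empty, leaving queue <>
2. e2 deq() → empty, leaving queue <>
3. e3 deq() → empty, leaving queue <>
4. e4 enq(69), leaving queue <69>
event 11 — e5's response, time 11 — after it, nothing linearizes
completion choices over the 1 pending operation (e6) were checked; none helps
sample order e1, e2, e3, e4, e5 (pending dropped) stalls at step 5 — e5 deq() → 16 has no legal effect
sample order e1, e2, e4, e3, e5 (pending dropped) stalls at step 4 — e3 deq() → empty has no legal effect

11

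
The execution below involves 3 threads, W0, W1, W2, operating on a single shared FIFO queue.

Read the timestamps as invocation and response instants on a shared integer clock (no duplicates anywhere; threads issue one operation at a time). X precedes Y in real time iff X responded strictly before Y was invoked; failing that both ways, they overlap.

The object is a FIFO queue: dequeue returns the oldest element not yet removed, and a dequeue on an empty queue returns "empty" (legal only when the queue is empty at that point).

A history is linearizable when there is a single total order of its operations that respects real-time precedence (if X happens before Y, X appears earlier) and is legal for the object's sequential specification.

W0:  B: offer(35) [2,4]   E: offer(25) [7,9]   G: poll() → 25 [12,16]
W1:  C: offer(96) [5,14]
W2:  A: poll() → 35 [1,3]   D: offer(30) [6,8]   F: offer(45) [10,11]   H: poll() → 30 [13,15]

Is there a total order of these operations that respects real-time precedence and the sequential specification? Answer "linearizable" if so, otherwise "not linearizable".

a witness: B, A, D, E, C, F, H, G
after step 1 (B offer(35)): queue <35>
after step 2 (A poll() → 35): queue <>
after step 3 (D offer(30)): queue <30>
after step 4 (E offer(25)): queue <30,25>
after step 5 (C offer(96)): queue <30,25,96>
after step 6 (F offer(45)): queue <30,25,96,45>
after step 7 (H poll() → 30): queue <25,96,45>
after step 8 (G poll() → 25): queue <96,45>

linearizable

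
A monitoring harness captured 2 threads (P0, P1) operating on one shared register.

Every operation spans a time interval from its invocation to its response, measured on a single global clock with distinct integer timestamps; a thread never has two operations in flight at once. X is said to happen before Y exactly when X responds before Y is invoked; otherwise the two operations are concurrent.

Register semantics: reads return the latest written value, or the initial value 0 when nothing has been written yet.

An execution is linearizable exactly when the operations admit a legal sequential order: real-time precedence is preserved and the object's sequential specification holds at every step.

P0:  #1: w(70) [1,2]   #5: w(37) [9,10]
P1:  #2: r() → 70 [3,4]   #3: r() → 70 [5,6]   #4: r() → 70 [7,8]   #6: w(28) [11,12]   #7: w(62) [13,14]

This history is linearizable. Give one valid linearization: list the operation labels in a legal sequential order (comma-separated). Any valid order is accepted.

#1, #2, #3, #4, #5, #6, #7

step 1: #1 w(70) — value 70
step 2: #2 r() → 70 — value 70
step 3: #3 r() → 70 — value 70
step 4: #4 r() → 70 — value 70
step 5: #5 w(37) — value 37
step 6: #6 w(28) — value 28
step 7: #7 w(62) — value 62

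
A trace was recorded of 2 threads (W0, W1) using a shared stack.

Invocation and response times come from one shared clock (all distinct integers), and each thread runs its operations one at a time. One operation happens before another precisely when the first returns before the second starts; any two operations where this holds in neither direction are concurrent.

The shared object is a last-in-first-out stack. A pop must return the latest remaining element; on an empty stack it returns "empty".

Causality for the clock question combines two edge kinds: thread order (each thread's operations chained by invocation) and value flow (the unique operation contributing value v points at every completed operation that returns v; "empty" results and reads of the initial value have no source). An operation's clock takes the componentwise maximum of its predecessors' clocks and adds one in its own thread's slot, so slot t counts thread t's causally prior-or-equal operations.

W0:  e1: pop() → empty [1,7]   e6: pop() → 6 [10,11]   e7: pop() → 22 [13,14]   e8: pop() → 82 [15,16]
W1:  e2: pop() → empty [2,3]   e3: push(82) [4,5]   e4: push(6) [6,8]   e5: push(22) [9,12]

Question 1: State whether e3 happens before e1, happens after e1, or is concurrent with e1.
concurrent

e3 spans [4,5], e1 spans [1,7]
the intervals overlap in both directions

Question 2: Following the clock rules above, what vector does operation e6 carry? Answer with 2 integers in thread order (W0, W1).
(2, 3)

root op e2, invoked 2: fresh clock plus W1's own tick → (0, 1)
root op e1, invoked 1: fresh clock plus W0's own tick → (1, 0)
e3, invoked 4, takes VC(e2)=(0, 1) under max, adds 1 for W1 → (0, 2)
e4, invoked 6, takes VC(e3)=(0, 2) under max, adds 1 for W1 → (0, 3)
e5, invoked 9, takes VC(e4)=(0, 3) under max, adds 1 for W1 → (0, 4)
e6, invoked 10, takes VC(e1)=(1, 0), VC(e4)=(0, 3) under max, adds 1 for W0 → (2, 3)
e7, invoked 13, takes VC(e5)=(0, 4), VC(e6)=(2, 3) under max, adds 1 for W0 → (3, 4)
e8, invoked 15, takes VC(e3)=(0, 2), VC(e7)=(3, 4) under max, adds 1 for W0 → (4, 4)
target: VC(e6) = (2, 3)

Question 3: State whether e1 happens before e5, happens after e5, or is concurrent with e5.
before

e1 spans [1,7], e5 spans [9,12]
resp(e1)=7 < inv(e5)=9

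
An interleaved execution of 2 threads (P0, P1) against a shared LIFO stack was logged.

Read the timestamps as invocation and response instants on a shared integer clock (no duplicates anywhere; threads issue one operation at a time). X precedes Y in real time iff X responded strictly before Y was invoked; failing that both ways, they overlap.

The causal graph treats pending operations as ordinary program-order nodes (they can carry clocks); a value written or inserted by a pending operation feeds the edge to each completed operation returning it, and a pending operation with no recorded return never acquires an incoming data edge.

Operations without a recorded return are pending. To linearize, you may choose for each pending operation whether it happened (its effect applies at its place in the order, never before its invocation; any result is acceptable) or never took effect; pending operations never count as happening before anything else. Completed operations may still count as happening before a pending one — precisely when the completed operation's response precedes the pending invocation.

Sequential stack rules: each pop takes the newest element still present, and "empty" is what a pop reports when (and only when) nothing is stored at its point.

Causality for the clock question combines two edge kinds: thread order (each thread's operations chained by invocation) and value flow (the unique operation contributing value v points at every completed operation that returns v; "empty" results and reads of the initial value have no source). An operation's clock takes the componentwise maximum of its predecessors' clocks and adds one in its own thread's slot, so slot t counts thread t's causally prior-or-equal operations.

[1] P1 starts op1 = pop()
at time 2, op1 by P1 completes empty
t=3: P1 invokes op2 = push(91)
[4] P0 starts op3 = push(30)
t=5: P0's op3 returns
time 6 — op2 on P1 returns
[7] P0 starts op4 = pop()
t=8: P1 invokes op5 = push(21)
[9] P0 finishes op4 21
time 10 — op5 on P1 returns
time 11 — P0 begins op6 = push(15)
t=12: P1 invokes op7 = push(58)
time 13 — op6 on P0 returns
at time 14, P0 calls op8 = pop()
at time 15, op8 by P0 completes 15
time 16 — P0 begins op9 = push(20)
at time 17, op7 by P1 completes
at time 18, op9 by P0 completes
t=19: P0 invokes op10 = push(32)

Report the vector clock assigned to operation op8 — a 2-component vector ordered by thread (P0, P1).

op1, invoked 1, has no incoming edges; only P1's bump applies → (0, 1)
op3, invoked 4, has no incoming edges; only P0's bump applies → (1, 0)
op2 (invocation 3): componentwise max over VC(op1)=(0, 1), +1 at P1, giving (0, 2)
op5 (invocation 8): componentwise max over VC(op2)=(0, 2), +1 at P1, giving (0, 3)
op7 (invocation 12): componentwise max over VC(op5)=(0, 3), +1 at P1, giving (0, 4)
op4 (invocation 7): componentwise max over VC(op3)=(1, 0), VC(op5)=(0, 3), +1 at P0, giving (2, 3)
op6 (invocation 11): componentwise max over VC(op4)=(2, 3), +1 at P0, giving (3, 3)
op8 (invocation 14): componentwise max over VC(op6)=(3, 3), +1 at P0, giving (4, 3)
op9 (invocation 16): componentwise max over VC(op8)=(4, 3), +1 at P0, giving (5, 3)
op10 (invocation 19): componentwise max over VC(op9)=(5, 3), +1 at P0, giving (6, 3)
target: VC(op8) = (4, 3)

(4, 3)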